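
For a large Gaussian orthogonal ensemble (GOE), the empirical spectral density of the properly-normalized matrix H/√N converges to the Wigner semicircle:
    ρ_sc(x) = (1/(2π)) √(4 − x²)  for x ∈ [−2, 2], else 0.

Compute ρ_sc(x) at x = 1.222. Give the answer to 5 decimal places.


ρ_sc(x) = (1/(2π)) √(4 − x²). With x = 1.222:
  4 − x² = 4 − (1.222)² = 4 − 1.493284 = 2.506716.
  √(4 − x²) = 1.583261.
  1/(2π) = 0.159155.
  ρ_sc(1.222) = 0.159155 · 1.583261 = 0.251984.

Rounded to 5 decimal places: ρ_sc(1.222) ≈ 0.25198.


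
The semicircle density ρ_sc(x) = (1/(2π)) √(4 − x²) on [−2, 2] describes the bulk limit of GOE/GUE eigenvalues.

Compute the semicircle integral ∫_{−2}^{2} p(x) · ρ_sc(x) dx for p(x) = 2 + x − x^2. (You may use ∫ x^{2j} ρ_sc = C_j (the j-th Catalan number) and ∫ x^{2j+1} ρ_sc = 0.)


Write p(x) = Σ a_i x^i, split into monomials and integrate each against ρ_sc separately.
Using ∫ x^{2j} ρ_sc = C_j = (1/(j+1)) C(2j, j) (Catalan numbers) and ∫ x^{2j+1} ρ_sc = 0 (odd monomials vanish by symmetry):
  i = 0 (even): a_0 · C_{0} = 2 · 1 = 2
  i = 1 (odd): ∫ x^1 ρ_sc = 0 (vanishes)
  i = 2 (even): a_2 · C_{1} = -1 · 1 = -1

Summing the contributions: ∫_{−2}^{2} p(x) ρ_sc(x) dx = 2 + (-1) = 1.


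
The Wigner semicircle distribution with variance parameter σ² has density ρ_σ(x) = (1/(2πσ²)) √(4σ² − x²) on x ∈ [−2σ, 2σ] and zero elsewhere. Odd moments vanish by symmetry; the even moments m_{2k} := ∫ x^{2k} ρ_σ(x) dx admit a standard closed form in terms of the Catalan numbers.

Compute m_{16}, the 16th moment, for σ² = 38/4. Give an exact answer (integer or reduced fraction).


By the scaled semicircle moment identity, m_{2k} = σ^{2k} · C_k with k = 8.
C_8 = (1/(k+1)) · C(2k, k) = (1/9) · C(16, 8) = (1/9) · 12870 = 1430.
σ^{2k} = (σ²)^k = (38/4)^8 = 16983563041/256.

Therefore m_{16} = σ^{16} · C_8 = (16983563041/256) · 1430 = 12143247574315/128.


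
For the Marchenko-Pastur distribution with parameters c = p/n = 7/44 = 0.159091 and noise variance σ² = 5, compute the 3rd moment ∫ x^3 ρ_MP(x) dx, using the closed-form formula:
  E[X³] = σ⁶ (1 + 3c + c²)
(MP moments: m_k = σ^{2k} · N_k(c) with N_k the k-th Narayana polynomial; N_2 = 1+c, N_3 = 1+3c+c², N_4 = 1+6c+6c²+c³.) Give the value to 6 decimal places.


E[X³] = σ⁶ (1 + 3c + c²) (third MP moment). With σ² = 5 (so σ⁶ = 125) and c = 7/44 = 0.159091: E[X³] = 125 · (1 + 3·0.159091 + (0.159091)²) = 125 · 1.502583.

So E[X^3] = 187.822831.


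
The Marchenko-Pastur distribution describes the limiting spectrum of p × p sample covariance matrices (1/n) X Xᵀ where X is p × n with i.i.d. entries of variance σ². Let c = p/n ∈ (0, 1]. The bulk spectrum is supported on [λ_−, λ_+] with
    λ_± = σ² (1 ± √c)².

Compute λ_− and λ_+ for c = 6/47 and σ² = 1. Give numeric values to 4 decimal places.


c = 6/47 = 0.127660; √c = 0.357295.
λ_− = σ² (1 − √c)² = 1 · (1 − 0.357295)² = 1 · (0.642705)² = 0.413070.
λ_+ = σ² (1 + √c)² = 1 · (1 + 0.357295)² = 1 · (1.357295)² = 1.842249.

Rounded to 4 decimal places: λ_− ≈ 0.4131, λ_+ ≈ 1.8422.


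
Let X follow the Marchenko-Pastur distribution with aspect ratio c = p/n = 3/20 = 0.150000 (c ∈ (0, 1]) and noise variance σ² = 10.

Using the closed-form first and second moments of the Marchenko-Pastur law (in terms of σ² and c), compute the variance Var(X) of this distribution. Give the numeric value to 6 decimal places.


Recall the MP moments m_1 = E[X] = σ² and m_2 = E[X²] = σ⁴ (1 + c).
m_1 = E[X] = σ² = 10, so m_1² = 100.
m_2 = E[X²] = σ⁴ (1 + c) = 100 · (1 + 0.150000) = 100 · 1.150000 = 115.000000.
(Note m_2 − m_1² simplifies to c · σ⁴ = 0.150000 · 100.)

Var(X) = m_2 − m_1² = 115.000000 − 100 = 15.000000.


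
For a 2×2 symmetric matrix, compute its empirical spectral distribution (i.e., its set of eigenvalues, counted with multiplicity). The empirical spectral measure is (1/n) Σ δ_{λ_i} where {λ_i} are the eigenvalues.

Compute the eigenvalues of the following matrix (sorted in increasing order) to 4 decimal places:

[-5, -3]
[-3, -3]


Since M is real symmetric, both eigenvalues are real; they are the roots of det(λI − M) = λ² − (tr M) λ + det M.
tr M = -5 + (-3) = -8.
det M = (-5)·(-3) − (-3)² = 15 − 9 = 6.
Characteristic polynomial: λ² + 8λ + 6 = 0.
Discriminant Δ = (tr M)² − 4·det M = 64 − 24 = 40; √Δ = 6.324555.
λ = (tr M ± √Δ)/2 = (-8 ± 6.324555)/2, giving (tr M − √Δ)/2 = -7.1623 and (tr M + √Δ)/2 = -0.8377.

Eigenvalues sorted in increasing order: [-7.1623, -0.8377].


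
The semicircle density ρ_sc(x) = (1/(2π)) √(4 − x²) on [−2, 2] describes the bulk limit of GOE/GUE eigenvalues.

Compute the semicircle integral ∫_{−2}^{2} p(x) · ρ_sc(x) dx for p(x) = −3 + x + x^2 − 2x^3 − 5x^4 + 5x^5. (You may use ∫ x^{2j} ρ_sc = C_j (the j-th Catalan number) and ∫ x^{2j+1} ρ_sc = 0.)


Write p(x) = Σ a_i x^i, split into monomials and integrate each against ρ_sc separately.
Using ∫ x^{2j} ρ_sc = C_j = (1/(j+1)) C(2j, j) (Catalan numbers) and ∫ x^{2j+1} ρ_sc = 0 (odd monomials vanish by symmetry):
  i = 0 (even): a_0 · C_{0} = -3 · 1 = -3
  i = 1 (odd): ∫ x^1 ρ_sc = 0 (vanishes)
  i = 2 (even): a_2 · C_{1} = 1 · 1 = 1
  i = 3 (odd): ∫ x^3 ρ_sc = 0 (vanishes)
  i = 4 (even): a_4 · C_{2} = -5 · 2 = -10
  i = 5 (odd): ∫ x^5 ρ_sc = 0 (vanishes)

Summing the contributions: ∫_{−2}^{2} p(x) ρ_sc(x) dx = (-3) + 1 + (-10) = -12.


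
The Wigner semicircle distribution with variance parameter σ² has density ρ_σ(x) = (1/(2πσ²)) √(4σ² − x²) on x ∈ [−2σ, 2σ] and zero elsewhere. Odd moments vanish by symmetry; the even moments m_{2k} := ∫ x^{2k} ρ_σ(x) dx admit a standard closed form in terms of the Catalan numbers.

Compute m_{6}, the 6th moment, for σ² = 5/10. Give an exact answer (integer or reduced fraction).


By the scaled semicircle moment identity, m_{2k} = σ^{2k} · C_k with k = 3.
C_3 = (1/(k+1)) · C(2k, k) = (1/4) · C(6, 3) = (1/4) · 20 = 5.
σ^{2k} = (σ²)^k = (5/10)^3 = 1/8.

Therefore m_{6} = σ^{6} · C_3 = (1/8) · 5 = 5/8.


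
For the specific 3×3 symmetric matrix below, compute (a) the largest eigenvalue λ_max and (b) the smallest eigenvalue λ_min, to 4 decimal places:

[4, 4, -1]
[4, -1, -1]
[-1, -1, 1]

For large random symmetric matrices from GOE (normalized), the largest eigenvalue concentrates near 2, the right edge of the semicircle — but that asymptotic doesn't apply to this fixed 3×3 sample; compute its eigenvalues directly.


Since M is real symmetric, all three eigenvalues are real; they are the roots of det(λI − M) = λ³ − (tr M) λ² + s λ − det M, where s is the sum of the principal 2×2 minors.
tr M = 4 + (-1) + 1 = 4.
s = (4·(-1) − 4²) + (4·1 − (-1)²) + ((-1)·1 − (-1)²) = -20 + 3 + (-2) = -19.
det M (expand along row 1) = 4·(-2) − 4·3 + (-1)·(-5) = -15.
Characteristic polynomial: λ³ − 4λ² − 19λ + 15 = 0.
Substitute λ = y + (tr M)/3 = y + 1.333333 to remove the quadratic term: y³ + p·y + q = 0 with p = s − (tr M)²/3 = -24.333333 and q = −2(tr M)³/27 + (tr M)·s/3 − det M = -15.074074.
Three real roots ⇒ use the trigonometric (Viète) form: r = 2√(−p/3) = 5.696002, φ = arccos(3q/(p·r)) = arccos(0.326272) = 1.238439 rad.
y_k = r·cos(φ/3 − 2πk/3) for k = 0, 1, 2 gives y = 5.217515, -0.629746, -4.587769.
λ_k = y_k + 1.333333 gives λ = 6.5508, 0.7036, -3.2544 (check: the sum is 4.0000 = tr M).

Hence λ_max = 6.5508 and λ_min = -3.2544.


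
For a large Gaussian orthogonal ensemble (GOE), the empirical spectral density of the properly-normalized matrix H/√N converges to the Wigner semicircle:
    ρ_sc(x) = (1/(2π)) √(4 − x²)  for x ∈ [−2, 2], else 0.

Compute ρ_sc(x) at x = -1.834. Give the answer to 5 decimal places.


ρ_sc(x) = (1/(2π)) √(4 − x²). With x = -1.834:
  4 − x² = 4 − (-1.834)² = 4 − 3.363556 = 0.636444.
  √(4 − x²) = 0.797774.
  1/(2π) = 0.159155.
  ρ_sc(-1.834) = 0.159155 · 0.797774 = 0.126970.

Rounded to 5 decimal places: ρ_sc(-1.834) ≈ 0.12697.


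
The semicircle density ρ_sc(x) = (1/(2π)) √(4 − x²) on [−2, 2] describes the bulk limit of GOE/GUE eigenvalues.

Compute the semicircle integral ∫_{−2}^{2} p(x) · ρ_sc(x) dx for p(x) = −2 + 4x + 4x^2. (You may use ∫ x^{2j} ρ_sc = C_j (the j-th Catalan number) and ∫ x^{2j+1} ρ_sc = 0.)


Write p(x) = Σ a_i x^i, split into monomials and integrate each against ρ_sc separately.
Using ∫ x^{2j} ρ_sc = C_j = (1/(j+1)) C(2j, j) (Catalan numbers) and ∫ x^{2j+1} ρ_sc = 0 (odd monomials vanish by symmetry):
  i = 0 (even): a_0 · C_{0} = -2 · 1 = -2
  i = 1 (odd): ∫ x^1 ρ_sc = 0 (vanishes)
  i = 2 (even): a_2 · C_{1} = 4 · 1 = 4

Summing the contributions: ∫_{−2}^{2} p(x) ρ_sc(x) dx = (-2) + 4 = 2.


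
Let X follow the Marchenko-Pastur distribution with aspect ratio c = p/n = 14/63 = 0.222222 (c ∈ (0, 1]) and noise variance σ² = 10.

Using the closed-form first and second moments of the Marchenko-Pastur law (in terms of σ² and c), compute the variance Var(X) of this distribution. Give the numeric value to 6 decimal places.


Recall the MP moments m_1 = E[X] = σ² and m_2 = E[X²] = σ⁴ (1 + c).
m_1 = E[X] = σ² = 10, so m_1² = 100.
m_2 = E[X²] = σ⁴ (1 + c) = 100 · (1 + 0.222222) = 100 · 1.222222 = 122.222222.
(Note m_2 − m_1² simplifies to c · σ⁴ = 0.222222 · 100.)

Var(X) = m_2 − m_1² = 122.222222 − 100 = 22.222222.


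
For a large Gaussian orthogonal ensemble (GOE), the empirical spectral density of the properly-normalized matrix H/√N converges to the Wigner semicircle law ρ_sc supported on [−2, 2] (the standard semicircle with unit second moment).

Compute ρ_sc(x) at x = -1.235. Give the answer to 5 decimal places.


ρ_sc(x) = (1/(2π)) √(4 − x²). With x = -1.235:
  4 − x² = 4 − (-1.235)² = 4 − 1.525225 = 2.474775.
  √(4 − x²) = 1.573142.
  1/(2π) = 0.159155.
  ρ_sc(-1.235) = 0.159155 · 1.573142 = 0.250373.

Rounded to 5 decimal places: ρ_sc(-1.235) ≈ 0.25037.


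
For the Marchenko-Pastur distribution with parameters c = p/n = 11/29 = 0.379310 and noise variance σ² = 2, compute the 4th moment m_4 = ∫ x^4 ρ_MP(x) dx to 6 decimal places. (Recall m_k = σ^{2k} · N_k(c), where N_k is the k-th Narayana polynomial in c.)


E[X⁴] = σ⁸ (1 + 6c + 6c² + c³) (fourth MP moment). With σ² = 2 (so σ⁸ = 16) and c = 11/29 = 0.379310: E[X⁴] = 16 · (1 + 6·0.379310 + 6·(0.379310)² + (0.379310)³) = 16 · 4.193694.

So E[X^4] = 67.099102.


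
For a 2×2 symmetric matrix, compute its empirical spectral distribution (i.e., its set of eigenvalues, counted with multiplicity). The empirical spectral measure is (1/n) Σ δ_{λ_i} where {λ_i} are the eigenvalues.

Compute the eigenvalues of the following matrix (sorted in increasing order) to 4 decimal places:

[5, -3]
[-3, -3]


Since M is real symmetric, both eigenvalues are real; they are the roots of det(λI − M) = λ² − (tr M) λ + det M.
tr M = 5 + (-3) = 2.
det M = 5·(-3) − (-3)² = -15 − 9 = -24.
Characteristic polynomial: λ² − 2λ − 24 = 0.
Discriminant Δ = (tr M)² − 4·det M = 4 − (-96) = 100; √Δ = 10.000000.
λ = (tr M ± √Δ)/2 = (2 ± 10.000000)/2, giving (tr M − √Δ)/2 = -4.0000 and (tr M + √Δ)/2 = 6.0000.

Eigenvalues sorted in increasing order: [-4.0000, 6.0000].


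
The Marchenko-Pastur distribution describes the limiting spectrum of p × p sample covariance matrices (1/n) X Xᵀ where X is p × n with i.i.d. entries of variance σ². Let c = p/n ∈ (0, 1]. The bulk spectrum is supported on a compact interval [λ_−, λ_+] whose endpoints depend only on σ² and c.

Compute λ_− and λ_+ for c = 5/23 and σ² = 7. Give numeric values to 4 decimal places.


c = 5/23 = 0.217391; √c = 0.466252.
λ_− = σ² (1 − √c)² = 7 · (1 − 0.466252)² = 7 · (0.533748)² = 1.994205.
λ_+ = σ² (1 + √c)² = 7 · (1 + 0.466252)² = 7 · (1.466252)² = 15.049273.

Rounded to 4 decimal places: λ_− ≈ 1.9942, λ_+ ≈ 15.0493.


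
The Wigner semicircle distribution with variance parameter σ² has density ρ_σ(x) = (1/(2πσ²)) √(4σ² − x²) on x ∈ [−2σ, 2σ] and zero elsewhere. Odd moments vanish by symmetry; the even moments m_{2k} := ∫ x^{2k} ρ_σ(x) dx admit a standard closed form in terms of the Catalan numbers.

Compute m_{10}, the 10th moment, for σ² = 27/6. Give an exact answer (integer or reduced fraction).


By the scaled semicircle moment identity, m_{2k} = σ^{2k} · C_k with k = 5.
C_5 = (1/(k+1)) · C(2k, k) = (1/6) · C(10, 5) = (1/6) · 252 = 42.
σ^{2k} = (σ²)^k = (27/6)^5 = 59049/32.

Therefore m_{10} = σ^{10} · C_5 = (59049/32) · 42 = 1240029/16.


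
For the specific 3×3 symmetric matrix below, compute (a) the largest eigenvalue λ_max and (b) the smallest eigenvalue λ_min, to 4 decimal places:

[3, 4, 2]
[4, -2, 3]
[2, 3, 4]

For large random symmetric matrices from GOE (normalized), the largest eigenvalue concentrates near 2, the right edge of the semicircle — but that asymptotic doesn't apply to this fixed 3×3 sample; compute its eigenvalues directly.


Since M is real symmetric, all three eigenvalues are real; they are the roots of det(λI − M) = λ³ − (tr M) λ² + s λ − det M, where s is the sum of the principal 2×2 minors.
tr M = 3 + (-2) + 4 = 5.
s = (3·(-2) − 4²) + (3·4 − 2²) + ((-2)·4 − 3²) = -22 + 8 + (-17) = -31.
det M (expand along row 1) = 3·(-17) − 4·10 + 2·16 = -59.
Characteristic polynomial: λ³ − 5λ² − 31λ + 59 = 0.
Substitute λ = y + (tr M)/3 = y + 1.666667 to remove the quadratic term: y³ + p·y + q = 0 with p = s − (tr M)²/3 = -39.333333 and q = −2(tr M)³/27 + (tr M)·s/3 − det M = -1.925926.
Three real roots ⇒ use the trigonometric (Viète) form: r = 2√(−p/3) = 7.241854, φ = arccos(3q/(p·r)) = arccos(0.020284) = 1.550511 rad.
y_k = r·cos(φ/3 − 2πk/3) for k = 0, 1, 2 gives y = 6.295969, -0.048967, -6.247002.
λ_k = y_k + 1.666667 gives λ = 7.9626, 1.6177, -4.5803 (check: the sum is 5.0000 = tr M).

Hence λ_max = 7.9626 and λ_min = -4.5803.


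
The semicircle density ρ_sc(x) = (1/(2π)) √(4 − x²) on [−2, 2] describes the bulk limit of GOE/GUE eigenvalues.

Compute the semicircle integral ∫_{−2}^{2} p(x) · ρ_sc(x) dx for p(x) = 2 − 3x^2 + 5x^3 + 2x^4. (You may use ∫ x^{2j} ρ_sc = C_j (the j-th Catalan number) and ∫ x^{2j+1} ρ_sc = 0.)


Write p(x) = Σ a_i x^i, split into monomials and integrate each against ρ_sc separately.
Using ∫ x^{2j} ρ_sc = C_j = (1/(j+1)) C(2j, j) (Catalan numbers) and ∫ x^{2j+1} ρ_sc = 0 (odd monomials vanish by symmetry):
  i = 0 (even): a_0 · C_{0} = 2 · 1 = 2
  i = 2 (even): a_2 · C_{1} = -3 · 1 = -3
  i = 3 (odd): ∫ x^3 ρ_sc = 0 (vanishes)
  i = 4 (even): a_4 · C_{2} = 2 · 2 = 4

Summing the contributions: ∫_{−2}^{2} p(x) ρ_sc(x) dx = 2 + (-3) + 4 = 3.


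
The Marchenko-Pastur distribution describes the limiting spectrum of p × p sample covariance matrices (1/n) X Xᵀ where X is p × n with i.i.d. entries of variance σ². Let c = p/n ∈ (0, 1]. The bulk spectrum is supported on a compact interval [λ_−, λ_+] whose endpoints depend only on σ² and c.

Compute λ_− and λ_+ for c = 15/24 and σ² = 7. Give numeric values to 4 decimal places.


c = 15/24 = 0.625000; √c = 0.790569.
λ_− = σ² (1 − √c)² = 7 · (1 − 0.790569)² = 7 · (0.209431)² = 0.307028.
λ_+ = σ² (1 + √c)² = 7 · (1 + 0.790569)² = 7 · (1.790569)² = 22.442972.

Rounded to 4 decimal places: λ_− ≈ 0.3070, λ_+ ≈ 22.4430.


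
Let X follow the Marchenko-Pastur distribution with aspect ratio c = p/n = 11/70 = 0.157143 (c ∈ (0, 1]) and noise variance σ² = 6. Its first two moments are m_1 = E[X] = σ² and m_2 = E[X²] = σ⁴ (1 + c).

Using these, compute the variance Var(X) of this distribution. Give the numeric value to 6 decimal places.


m_1 = E[X] = σ² = 6, so m_1² = 36.
m_2 = E[X²] = σ⁴ (1 + c) = 36 · (1 + 0.157143) = 36 · 1.157143 = 41.657143.
(Note m_2 − m_1² simplifies to c · σ⁴ = 0.157143 · 36.)

Var(X) = m_2 − m_1² = 41.657143 − 36 = 5.657143.


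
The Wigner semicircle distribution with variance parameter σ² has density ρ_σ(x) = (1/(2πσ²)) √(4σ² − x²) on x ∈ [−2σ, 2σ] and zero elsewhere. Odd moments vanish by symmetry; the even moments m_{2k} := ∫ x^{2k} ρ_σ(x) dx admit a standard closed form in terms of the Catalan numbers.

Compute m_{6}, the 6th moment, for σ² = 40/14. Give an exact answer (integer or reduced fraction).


By the scaled semicircle moment identity, m_{2k} = σ^{2k} · C_k with k = 3.
C_3 = (1/(k+1)) · C(2k, k) = (1/4) · C(6, 3) = (1/4) · 20 = 5.
σ^{2k} = (σ²)^k = (40/14)^3 = 8000/343.

Therefore m_{6} = σ^{6} · C_3 = (8000/343) · 5 = 40000/343.


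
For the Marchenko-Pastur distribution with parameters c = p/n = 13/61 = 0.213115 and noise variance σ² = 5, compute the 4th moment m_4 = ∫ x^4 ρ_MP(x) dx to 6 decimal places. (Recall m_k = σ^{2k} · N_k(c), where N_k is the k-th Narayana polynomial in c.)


E[X⁴] = σ⁸ (1 + 6c + 6c² + c³) (fourth MP moment). With σ² = 5 (so σ⁸ = 625) and c = 13/61 = 0.213115: E[X⁴] = 625 · (1 + 6·0.213115 + 6·(0.213115)² + (0.213115)³) = 625 · 2.560875.

So E[X^4] = 1600.546962.


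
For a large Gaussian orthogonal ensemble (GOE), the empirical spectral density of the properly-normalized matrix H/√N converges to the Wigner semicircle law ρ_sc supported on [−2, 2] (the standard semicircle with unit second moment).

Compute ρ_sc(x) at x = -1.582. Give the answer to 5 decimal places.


ρ_sc(x) = (1/(2π)) √(4 − x²). With x = -1.582:
  4 − x² = 4 − (-1.582)² = 4 − 2.502724 = 1.497276.
  √(4 − x²) = 1.223632.
  1/(2π) = 0.159155.
  ρ_sc(-1.582) = 0.159155 · 1.223632 = 0.194747.

Rounded to 5 decimal places: ρ_sc(-1.582) ≈ 0.19475.


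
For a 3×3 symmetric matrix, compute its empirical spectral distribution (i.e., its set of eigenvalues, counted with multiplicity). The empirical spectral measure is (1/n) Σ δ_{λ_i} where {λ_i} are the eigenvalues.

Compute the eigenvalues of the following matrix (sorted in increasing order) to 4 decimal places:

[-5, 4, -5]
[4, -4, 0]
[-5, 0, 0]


Since M is real symmetric, all three eigenvalues are real; they are the roots of det(λI − M) = λ³ − (tr M) λ² + s λ − det M, where s is the sum of the principal 2×2 minors.
tr M = -5 + (-4) + 0 = -9.
s = ((-5)·(-4) − 4²) + ((-5)·0 − (-5)²) + ((-4)·0 − 0²) = 4 + (-25) + 0 = -21.
det M (expand along row 1) = (-5)·0 − 4·0 + (-5)·(-20) = 100.
Characteristic polynomial: λ³ + 9λ² − 21λ − 100 = 0.
Substitute λ = y + (tr M)/3 = y − 3.000000 to remove the quadratic term: y³ + p·y + q = 0 with p = s − (tr M)²/3 = -48.000000 and q = −2(tr M)³/27 + (tr M)·s/3 − det M = 17.000000.
Three real roots ⇒ use the trigonometric (Viète) form: r = 2√(−p/3) = 8.000000, φ = arccos(3q/(p·r)) = arccos(-0.132812) = 1.704002 rad.
y_k = r·cos(φ/3 − 2πk/3) for k = 0, 1, 2 gives y = 6.743825, 0.355100, -7.098924.
λ_k = y_k − 3.000000 gives λ = 3.7438, -2.6449, -10.0989 (check: the sum is -9.0000 = tr M).

Eigenvalues sorted in increasing order: [-10.0989, -2.6449, 3.7438].


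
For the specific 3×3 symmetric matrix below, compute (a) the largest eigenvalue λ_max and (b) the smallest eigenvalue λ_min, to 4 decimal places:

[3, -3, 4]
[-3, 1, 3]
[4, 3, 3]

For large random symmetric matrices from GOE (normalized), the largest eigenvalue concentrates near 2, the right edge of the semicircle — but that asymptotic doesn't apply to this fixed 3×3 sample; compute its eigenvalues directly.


Since M is real symmetric, all three eigenvalues are real; they are the roots of det(λI − M) = λ³ − (tr M) λ² + s λ − det M, where s is the sum of the principal 2×2 minors.
tr M = 3 + 1 + 3 = 7.
s = (3·1 − (-3)²) + (3·3 − 4²) + (1·3 − 3²) = -6 + (-7) + (-6) = -19.
det M (expand along row 1) = 3·(-6) − (-3)·(-21) + 4·(-13) = -133.
Characteristic polynomial: λ³ − 7λ² − 19λ + 133 = 0.
Substitute λ = y + (tr M)/3 = y + 2.333333 to remove the quadratic term: y³ + p·y + q = 0 with p = s − (tr M)²/3 = -35.333333 and q = −2(tr M)³/27 + (tr M)·s/3 − det M = 63.259259.
Three real roots ⇒ use the trigonometric (Viète) form: r = 2√(−p/3) = 6.863753, φ = arccos(3q/(p·r)) = arccos(-0.782527) = 2.469510 rad.
y_k = r·cos(φ/3 − 2πk/3) for k = 0, 1, 2 gives y = 4.666667, 2.025566, -6.692232.
λ_k = y_k + 2.333333 gives λ = 7.0000, 4.3589, -4.3589 (check: the sum is 7.0000 = tr M).

Hence λ_max = 7.0000 and λ_min = -4.3589.


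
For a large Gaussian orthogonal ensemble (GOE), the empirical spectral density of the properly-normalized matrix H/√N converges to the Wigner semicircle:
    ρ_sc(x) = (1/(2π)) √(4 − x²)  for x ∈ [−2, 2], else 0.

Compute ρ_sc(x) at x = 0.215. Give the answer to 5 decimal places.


ρ_sc(x) = (1/(2π)) √(4 − x²). With x = 0.215:
  4 − x² = 4 − (0.215)² = 4 − 0.046225 = 3.953775.
  √(4 − x²) = 1.988410.
  1/(2π) = 0.159155.
  ρ_sc(0.215) = 0.159155 · 1.988410 = 0.316465.

Rounded to 5 decimal places: ρ_sc(0.215) ≈ 0.31647.


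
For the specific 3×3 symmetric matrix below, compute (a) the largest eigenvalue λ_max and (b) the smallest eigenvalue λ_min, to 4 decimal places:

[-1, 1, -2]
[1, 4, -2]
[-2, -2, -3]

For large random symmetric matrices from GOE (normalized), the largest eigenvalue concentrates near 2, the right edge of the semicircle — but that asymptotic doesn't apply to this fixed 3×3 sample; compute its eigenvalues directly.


Since M is real symmetric, all three eigenvalues are real; they are the roots of det(λI − M) = λ³ − (tr M) λ² + s λ − det M, where s is the sum of the principal 2×2 minors.
tr M = -1 + 4 + (-3) = 0.
s = ((-1)·4 − 1²) + ((-1)·(-3) − (-2)²) + (4·(-3) − (-2)²) = -5 + (-1) + (-16) = -22.
det M (expand along row 1) = (-1)·(-16) − 1·(-7) + (-2)·6 = 11.
Characteristic polynomial: λ³ − 22λ − 11 = 0.
Substitute λ = y + (tr M)/3 = y + 0.000000 to remove the quadratic term: y³ + p·y + q = 0 with p = s − (tr M)²/3 = -22.000000 and q = −2(tr M)³/27 + (tr M)·s/3 − det M = -11.000000.
Three real roots ⇒ use the trigonometric (Viète) form: r = 2√(−p/3) = 5.416026, φ = arccos(3q/(p·r)) = arccos(0.276956) = 1.290172 rad.
y_k = r·cos(φ/3 − 2πk/3) for k = 0, 1, 2 gives y = 4.922853, -0.505885, -4.416968.
λ_k = y_k + 0.000000 gives λ = 4.9229, -0.5059, -4.4170 (check: the sum is 0.0000 = tr M).

Hence λ_max = 4.9229 and λ_min = -4.4170.


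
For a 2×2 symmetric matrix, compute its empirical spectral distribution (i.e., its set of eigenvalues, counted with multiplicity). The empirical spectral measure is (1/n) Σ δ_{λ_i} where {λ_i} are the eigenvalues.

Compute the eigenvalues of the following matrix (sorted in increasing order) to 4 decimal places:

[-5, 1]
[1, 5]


Since M is real symmetric, both eigenvalues are real; they are the roots of det(λI − M) = λ² − (tr M) λ + det M.
tr M = -5 + 5 = 0.
det M = (-5)·5 − 1² = -25 − 1 = -26.
Characteristic polynomial: λ² − 26 = 0.
Discriminant Δ = (tr M)² − 4·det M = 0 − (-104) = 104; √Δ = 10.198039.
λ = (tr M ± √Δ)/2 = (0 ± 10.198039)/2, giving (tr M − √Δ)/2 = -5.0990 and (tr M + √Δ)/2 = 5.0990.

Eigenvalues sorted in increasing order: [-5.0990, 5.0990].


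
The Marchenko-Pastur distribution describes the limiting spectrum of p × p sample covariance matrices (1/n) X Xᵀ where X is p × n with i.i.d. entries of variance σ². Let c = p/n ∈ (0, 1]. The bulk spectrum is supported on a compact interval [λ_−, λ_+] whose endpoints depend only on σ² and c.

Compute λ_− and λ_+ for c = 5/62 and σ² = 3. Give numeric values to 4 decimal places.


c = 5/62 = 0.080645; √c = 0.283981.
λ_− = σ² (1 − √c)² = 3 · (1 − 0.283981)² = 3 · (0.716019)² = 1.538050.
λ_+ = σ² (1 + √c)² = 3 · (1 + 0.283981)² = 3 · (1.283981)² = 4.945821.

Rounded to 4 decimal places: λ_− ≈ 1.5380, λ_+ ≈ 4.9458.


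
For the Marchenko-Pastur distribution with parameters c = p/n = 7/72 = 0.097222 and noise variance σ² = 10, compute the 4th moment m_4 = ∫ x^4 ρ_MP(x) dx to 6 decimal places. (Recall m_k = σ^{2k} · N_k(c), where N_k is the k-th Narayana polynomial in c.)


E[X⁴] = σ⁸ (1 + 6c + 6c² + c³) (fourth MP moment). With σ² = 10 (so σ⁸ = 10000) and c = 7/72 = 0.097222: E[X⁴] = 10000 · (1 + 6·0.097222 + 6·(0.097222)² + (0.097222)³) = 10000 · 1.640965.

So E[X^4] = 16409.652563.


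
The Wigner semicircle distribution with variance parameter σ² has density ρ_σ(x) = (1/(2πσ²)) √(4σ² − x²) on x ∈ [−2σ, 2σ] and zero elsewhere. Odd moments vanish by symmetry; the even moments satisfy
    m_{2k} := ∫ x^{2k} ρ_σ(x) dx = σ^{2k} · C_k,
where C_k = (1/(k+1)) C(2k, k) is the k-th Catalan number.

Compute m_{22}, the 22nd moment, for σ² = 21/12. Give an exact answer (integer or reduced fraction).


By the scaled semicircle moment identity, m_{2k} = σ^{2k} · C_k with k = 11.
C_11 = (1/(k+1)) · C(2k, k) = (1/12) · C(22, 11) = (1/12) · 705432 = 58786.
σ^{2k} = (σ²)^k = (21/12)^11 = 1977326743/4194304.

Therefore m_{22} = σ^{22} · C_11 = (1977326743/4194304) · 58786 = 58119564956999/2097152.


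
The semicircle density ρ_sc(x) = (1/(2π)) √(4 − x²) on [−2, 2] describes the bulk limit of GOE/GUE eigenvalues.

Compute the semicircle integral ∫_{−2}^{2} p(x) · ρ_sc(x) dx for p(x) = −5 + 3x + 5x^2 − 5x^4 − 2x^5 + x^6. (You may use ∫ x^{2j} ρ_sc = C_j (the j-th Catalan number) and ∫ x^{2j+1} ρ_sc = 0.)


Write p(x) = Σ a_i x^i, split into monomials and integrate each against ρ_sc separately.
Using ∫ x^{2j} ρ_sc = C_j = (1/(j+1)) C(2j, j) (Catalan numbers) and ∫ x^{2j+1} ρ_sc = 0 (odd monomials vanish by symmetry):
  i = 0 (even): a_0 · C_{0} = -5 · 1 = -5
  i = 1 (odd): ∫ x^1 ρ_sc = 0 (vanishes)
  i = 2 (even): a_2 · C_{1} = 5 · 1 = 5
  i = 4 (even): a_4 · C_{2} = -5 · 2 = -10
  i = 5 (odd): ∫ x^5 ρ_sc = 0 (vanishes)
  i = 6 (even): a_6 · C_{3} = 1 · 5 = 5

Summing the contributions: ∫_{−2}^{2} p(x) ρ_sc(x) dx = (-5) + 5 + (-10) + 5 = -5.


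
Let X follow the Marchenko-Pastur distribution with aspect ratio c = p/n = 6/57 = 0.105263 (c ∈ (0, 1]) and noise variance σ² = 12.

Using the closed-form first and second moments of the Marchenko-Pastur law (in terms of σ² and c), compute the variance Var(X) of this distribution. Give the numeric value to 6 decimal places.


Recall the MP moments m_1 = E[X] = σ² and m_2 = E[X²] = σ⁴ (1 + c).
m_1 = E[X] = σ² = 12, so m_1² = 144.
m_2 = E[X²] = σ⁴ (1 + c) = 144 · (1 + 0.105263) = 144 · 1.105263 = 159.157895.
(Note m_2 − m_1² simplifies to c · σ⁴ = 0.105263 · 144.)

Var(X) = m_2 − m_1² = 159.157895 − 144 = 15.157895.


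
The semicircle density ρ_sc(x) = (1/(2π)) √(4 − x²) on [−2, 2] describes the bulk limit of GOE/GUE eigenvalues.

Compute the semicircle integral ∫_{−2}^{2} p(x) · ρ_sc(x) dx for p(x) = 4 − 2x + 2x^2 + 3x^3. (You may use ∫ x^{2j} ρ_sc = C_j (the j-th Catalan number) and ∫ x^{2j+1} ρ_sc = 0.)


Write p(x) = Σ a_i x^i, split into monomials and integrate each against ρ_sc separately.
Using ∫ x^{2j} ρ_sc = C_j = (1/(j+1)) C(2j, j) (Catalan numbers) and ∫ x^{2j+1} ρ_sc = 0 (odd monomials vanish by symmetry):
  i = 0 (even): a_0 · C_{0} = 4 · 1 = 4
  i = 1 (odd): ∫ x^1 ρ_sc = 0 (vanishes)
  i = 2 (even): a_2 · C_{1} = 2 · 1 = 2
  i = 3 (odd): ∫ x^3 ρ_sc = 0 (vanishes)

Summing the contributions: ∫_{−2}^{2} p(x) ρ_sc(x) dx = 4 + 2 = 6.


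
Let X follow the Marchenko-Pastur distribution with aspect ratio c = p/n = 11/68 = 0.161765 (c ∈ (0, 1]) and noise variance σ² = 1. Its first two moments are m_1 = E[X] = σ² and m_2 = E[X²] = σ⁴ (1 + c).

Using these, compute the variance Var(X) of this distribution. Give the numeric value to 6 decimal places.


m_1 = E[X] = σ² = 1, so m_1² = 1.
m_2 = E[X²] = σ⁴ (1 + c) = 1 · (1 + 0.161765) = 1 · 1.161765 = 1.161765.
(Note m_2 − m_1² simplifies to c · σ⁴ = 0.161765 · 1.)

Var(X) = m_2 − m_1² = 1.161765 − 1 = 0.161765.


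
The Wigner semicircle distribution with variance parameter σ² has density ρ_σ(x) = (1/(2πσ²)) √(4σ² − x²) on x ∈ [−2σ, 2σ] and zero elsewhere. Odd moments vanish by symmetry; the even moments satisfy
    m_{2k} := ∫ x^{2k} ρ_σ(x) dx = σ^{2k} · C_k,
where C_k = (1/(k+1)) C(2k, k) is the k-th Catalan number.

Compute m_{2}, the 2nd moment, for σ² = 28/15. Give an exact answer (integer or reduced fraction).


By the scaled semicircle moment identity, m_{2k} = σ^{2k} · C_k with k = 1.
C_1 = (1/(k+1)) · C(2k, k) = (1/2) · C(2, 1) = (1/2) · 2 = 1.
σ^{2k} = (σ²)^k = (28/15)^1 = 28/15.

Therefore m_{2} = σ^{2} · C_1 = (28/15) · 1 = 28/15.


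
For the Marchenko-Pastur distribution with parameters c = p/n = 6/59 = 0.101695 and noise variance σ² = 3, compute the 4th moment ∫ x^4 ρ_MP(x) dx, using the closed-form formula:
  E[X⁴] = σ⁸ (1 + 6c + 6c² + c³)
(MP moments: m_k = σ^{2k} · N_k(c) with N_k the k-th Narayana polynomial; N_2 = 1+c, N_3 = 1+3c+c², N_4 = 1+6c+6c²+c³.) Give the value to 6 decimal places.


E[X⁴] = σ⁸ (1 + 6c + 6c² + c³) (fourth MP moment). With σ² = 3 (so σ⁸ = 81) and c = 6/59 = 0.101695: E[X⁴] = 81 · (1 + 6·0.101695 + 6·(0.101695)² + (0.101695)³) = 81 · 1.673272.

So E[X^4] = 135.535060.


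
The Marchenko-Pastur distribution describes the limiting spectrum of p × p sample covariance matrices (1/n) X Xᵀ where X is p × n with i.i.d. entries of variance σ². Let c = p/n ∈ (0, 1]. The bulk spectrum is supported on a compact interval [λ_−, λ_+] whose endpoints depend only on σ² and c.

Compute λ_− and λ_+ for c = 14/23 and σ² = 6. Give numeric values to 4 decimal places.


c = 14/23 = 0.608696; √c = 0.780189.
λ_− = σ² (1 − √c)² = 6 · (1 − 0.780189)² = 6 · (0.219811)² = 0.289900.
λ_+ = σ² (1 + √c)² = 6 · (1 + 0.780189)² = 6 · (1.780189)² = 19.014448.

Rounded to 4 decimal places: λ_− ≈ 0.2899, λ_+ ≈ 19.0144.


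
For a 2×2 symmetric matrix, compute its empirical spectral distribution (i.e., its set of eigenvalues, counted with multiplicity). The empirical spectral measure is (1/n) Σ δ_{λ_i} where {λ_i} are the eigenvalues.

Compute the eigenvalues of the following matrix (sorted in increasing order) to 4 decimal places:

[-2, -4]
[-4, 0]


Since M is real symmetric, both eigenvalues are real; they are the roots of det(λI − M) = λ² − (tr M) λ + det M.
tr M = -2 + 0 = -2.
det M = (-2)·0 − (-4)² = 0 − 16 = -16.
Characteristic polynomial: λ² + 2λ − 16 = 0.
Discriminant Δ = (tr M)² − 4·det M = 4 − (-64) = 68; √Δ = 8.246211.
λ = (tr M ± √Δ)/2 = (-2 ± 8.246211)/2, giving (tr M − √Δ)/2 = -5.1231 and (tr M + √Δ)/2 = 3.1231.

Eigenvalues sorted in increasing order: [-5.1231, 3.1231].


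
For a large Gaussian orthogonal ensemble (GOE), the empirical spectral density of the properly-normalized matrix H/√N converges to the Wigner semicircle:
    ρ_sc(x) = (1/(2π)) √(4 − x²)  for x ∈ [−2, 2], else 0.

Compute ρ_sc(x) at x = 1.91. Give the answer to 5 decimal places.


ρ_sc(x) = (1/(2π)) √(4 − x²). With x = 1.91:
  4 − x² = 4 − (1.91)² = 4 − 3.648100 = 0.351900.
  √(4 − x²) = 0.593212.
  1/(2π) = 0.159155.
  ρ_sc(1.91) = 0.159155 · 0.593212 = 0.094413.

Rounded to 5 decimal places: ρ_sc(1.91) ≈ 0.09441.


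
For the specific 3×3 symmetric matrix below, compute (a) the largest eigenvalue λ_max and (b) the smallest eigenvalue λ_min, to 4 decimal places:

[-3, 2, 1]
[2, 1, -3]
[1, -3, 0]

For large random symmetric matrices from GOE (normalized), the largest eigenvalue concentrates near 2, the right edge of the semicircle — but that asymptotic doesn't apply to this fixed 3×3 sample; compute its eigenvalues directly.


Since M is real symmetric, all three eigenvalues are real; they are the roots of det(λI − M) = λ³ − (tr M) λ² + s λ − det M, where s is the sum of the principal 2×2 minors.
tr M = -3 + 1 + 0 = -2.
s = ((-3)·1 − 2²) + ((-3)·0 − 1²) + (1·0 − (-3)²) = -7 + (-1) + (-9) = -17.
det M (expand along row 1) = (-3)·(-9) − 2·3 + 1·(-7) = 14.
Characteristic polynomial: λ³ + 2λ² − 17λ − 14 = 0.
Substitute λ = y + (tr M)/3 = y − 0.666667 to remove the quadratic term: y³ + p·y + q = 0 with p = s − (tr M)²/3 = -18.333333 and q = −2(tr M)³/27 + (tr M)·s/3 − det M = -2.074074.
Three real roots ⇒ use the trigonometric (Viète) form: r = 2√(−p/3) = 4.944132, φ = arccos(3q/(p·r)) = arccos(0.068646) = 1.502096 rad.
y_k = r·cos(φ/3 − 2πk/3) for k = 0, 1, 2 gives y = 4.337227, -0.113210, -4.224016.
λ_k = y_k − 0.666667 gives λ = 3.6706, -0.7799, -4.8907 (check: the sum is -2.0000 = tr M).

Hence λ_max = 3.6706 and λ_min = -4.8907.


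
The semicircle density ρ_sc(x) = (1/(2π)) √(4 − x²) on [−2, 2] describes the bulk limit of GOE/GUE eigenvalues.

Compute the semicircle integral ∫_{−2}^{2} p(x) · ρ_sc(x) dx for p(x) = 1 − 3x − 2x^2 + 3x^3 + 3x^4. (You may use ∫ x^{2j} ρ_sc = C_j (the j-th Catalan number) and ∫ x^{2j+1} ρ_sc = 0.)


Write p(x) = Σ a_i x^i, split into monomials and integrate each against ρ_sc separately.
Using ∫ x^{2j} ρ_sc = C_j = (1/(j+1)) C(2j, j) (Catalan numbers) and ∫ x^{2j+1} ρ_sc = 0 (odd monomials vanish by symmetry):
  i = 0 (even): a_0 · C_{0} = 1 · 1 = 1
  i = 1 (odd): ∫ x^1 ρ_sc = 0 (vanishes)
  i = 2 (even): a_2 · C_{1} = -2 · 1 = -2
  i = 3 (odd): ∫ x^3 ρ_sc = 0 (vanishes)
  i = 4 (even): a_4 · C_{2} = 3 · 2 = 6

Summing the contributions: ∫_{−2}^{2} p(x) ρ_sc(x) dx = 1 + (-2) + 6 = 5.


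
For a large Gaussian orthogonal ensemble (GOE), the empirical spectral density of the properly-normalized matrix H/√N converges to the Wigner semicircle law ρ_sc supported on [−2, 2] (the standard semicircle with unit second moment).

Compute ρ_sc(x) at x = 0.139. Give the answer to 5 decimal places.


ρ_sc(x) = (1/(2π)) √(4 − x²). With x = 0.139:
  4 − x² = 4 − (0.139)² = 4 − 0.019321 = 3.980679.
  √(4 − x²) = 1.995164.
  1/(2π) = 0.159155.
  ρ_sc(0.139) = 0.159155 · 1.995164 = 0.317540.

Rounded to 5 decimal places: ρ_sc(0.139) ≈ 0.31754.


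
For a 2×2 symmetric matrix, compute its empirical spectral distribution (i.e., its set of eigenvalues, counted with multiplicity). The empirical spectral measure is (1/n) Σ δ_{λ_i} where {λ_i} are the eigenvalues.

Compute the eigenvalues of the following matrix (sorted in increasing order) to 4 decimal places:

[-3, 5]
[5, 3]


Since M is real symmetric, both eigenvalues are real; they are the roots of det(λI − M) = λ² − (tr M) λ + det M.
tr M = -3 + 3 = 0.
det M = (-3)·3 − 5² = -9 − 25 = -34.
Characteristic polynomial: λ² − 34 = 0.
Discriminant Δ = (tr M)² − 4·det M = 0 − (-136) = 136; √Δ = 11.661904.
λ = (tr M ± √Δ)/2 = (0 ± 11.661904)/2, giving (tr M − √Δ)/2 = -5.8310 and (tr M + √Δ)/2 = 5.8310.

Eigenvalues sorted in increasing order: [-5.8310, 5.8310].


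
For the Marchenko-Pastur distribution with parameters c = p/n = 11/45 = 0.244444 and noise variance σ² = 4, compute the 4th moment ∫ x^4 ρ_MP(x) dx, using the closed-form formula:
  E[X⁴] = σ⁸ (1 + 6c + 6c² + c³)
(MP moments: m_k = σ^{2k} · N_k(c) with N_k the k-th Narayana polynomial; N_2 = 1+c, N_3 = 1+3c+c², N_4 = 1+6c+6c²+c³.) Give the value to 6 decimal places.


E[X⁴] = σ⁸ (1 + 6c + 6c² + c³) (fourth MP moment). With σ² = 4 (so σ⁸ = 256) and c = 11/45 = 0.244444: E[X⁴] = 256 · (1 + 6·0.244444 + 6·(0.244444)² + (0.244444)³) = 256 · 2.839791.

So E[X^4] = 726.986623.


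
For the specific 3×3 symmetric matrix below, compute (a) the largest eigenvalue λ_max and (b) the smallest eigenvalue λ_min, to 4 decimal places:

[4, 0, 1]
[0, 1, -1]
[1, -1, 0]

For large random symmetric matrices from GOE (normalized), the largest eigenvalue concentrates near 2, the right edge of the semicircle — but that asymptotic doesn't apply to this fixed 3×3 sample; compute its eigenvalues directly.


Since M is real symmetric, all three eigenvalues are real; they are the roots of det(λI − M) = λ³ − (tr M) λ² + s λ − det M, where s is the sum of the principal 2×2 minors.
tr M = 4 + 1 + 0 = 5.
s = (4·1 − 0²) + (4·0 − 1²) + (1·0 − (-1)²) = 4 + (-1) + (-1) = 2.
det M (expand along row 1) = 4·(-1) − 0·1 + 1·(-1) = -5.
Characteristic polynomial: λ³ − 5λ² + 2λ + 5 = 0.
Substitute λ = y + (tr M)/3 = y + 1.666667 to remove the quadratic term: y³ + p·y + q = 0 with p = s − (tr M)²/3 = -6.333333 and q = −2(tr M)³/27 + (tr M)·s/3 − det M = -0.925926.
Three real roots ⇒ use the trigonometric (Viète) form: r = 2√(−p/3) = 2.905933, φ = arccos(3q/(p·r)) = arccos(0.150931) = 1.419286 rad.
y_k = r·cos(φ/3 − 2πk/3) for k = 0, 1, 2 gives y = 2.586751, -0.146697, -2.440054.
λ_k = y_k + 1.666667 gives λ = 4.2534, 1.5200, -0.7734 (check: the sum is 5.0000 = tr M).

Hence λ_max = 4.2534 and λ_min = -0.7734.


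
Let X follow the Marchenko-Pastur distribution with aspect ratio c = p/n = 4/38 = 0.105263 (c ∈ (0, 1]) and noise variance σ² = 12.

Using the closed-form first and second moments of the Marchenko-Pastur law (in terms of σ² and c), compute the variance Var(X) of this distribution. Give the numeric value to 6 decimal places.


Recall the MP moments m_1 = E[X] = σ² and m_2 = E[X²] = σ⁴ (1 + c).
m_1 = E[X] = σ² = 12, so m_1² = 144.
m_2 = E[X²] = σ⁴ (1 + c) = 144 · (1 + 0.105263) = 144 · 1.105263 = 159.157895.
(Note m_2 − m_1² simplifies to c · σ⁴ = 0.105263 · 144.)

Var(X) = m_2 − m_1² = 159.157895 − 144 = 15.157895.


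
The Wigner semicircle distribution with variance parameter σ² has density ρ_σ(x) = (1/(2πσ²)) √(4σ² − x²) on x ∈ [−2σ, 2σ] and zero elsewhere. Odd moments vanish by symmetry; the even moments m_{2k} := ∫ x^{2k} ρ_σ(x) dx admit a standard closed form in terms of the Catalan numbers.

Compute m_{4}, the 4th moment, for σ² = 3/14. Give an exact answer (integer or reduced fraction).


By the scaled semicircle moment identity, m_{2k} = σ^{2k} · C_k with k = 2.
C_2 = (1/(k+1)) · C(2k, k) = (1/3) · C(4, 2) = (1/3) · 6 = 2.
σ^{2k} = (σ²)^k = (3/14)^2 = 9/196.

Therefore m_{4} = σ^{4} · C_2 = (9/196) · 2 = 9/98.


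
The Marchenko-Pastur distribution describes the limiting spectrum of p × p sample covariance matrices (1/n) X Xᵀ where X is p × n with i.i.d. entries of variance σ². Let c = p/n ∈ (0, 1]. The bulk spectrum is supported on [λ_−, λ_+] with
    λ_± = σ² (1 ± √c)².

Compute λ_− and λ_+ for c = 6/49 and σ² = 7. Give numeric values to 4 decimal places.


c = 6/49 = 0.122449; √c = 0.349927.
λ_− = σ² (1 − √c)² = 7 · (1 − 0.349927)² = 7 · (0.650073)² = 2.958163.
λ_+ = σ² (1 + √c)² = 7 · (1 + 0.349927)² = 7 · (1.349927)² = 12.756122.

Rounded to 4 decimal places: λ_− ≈ 2.9582, λ_+ ≈ 12.7561.


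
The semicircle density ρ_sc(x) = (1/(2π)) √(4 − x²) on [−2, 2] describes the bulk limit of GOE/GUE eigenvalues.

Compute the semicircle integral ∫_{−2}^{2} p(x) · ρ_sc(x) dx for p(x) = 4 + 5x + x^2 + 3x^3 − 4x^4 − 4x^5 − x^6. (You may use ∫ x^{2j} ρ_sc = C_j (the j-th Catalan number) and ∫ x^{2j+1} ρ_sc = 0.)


Write p(x) = Σ a_i x^i, split into monomials and integrate each against ρ_sc separately.
Using ∫ x^{2j} ρ_sc = C_j = (1/(j+1)) C(2j, j) (Catalan numbers) and ∫ x^{2j+1} ρ_sc = 0 (odd monomials vanish by symmetry):
  i = 0 (even): a_0 · C_{0} = 4 · 1 = 4
  i = 1 (odd): ∫ x^1 ρ_sc = 0 (vanishes)
  i = 2 (even): a_2 · C_{1} = 1 · 1 = 1
  i = 3 (odd): ∫ x^3 ρ_sc = 0 (vanishes)
  i = 4 (even): a_4 · C_{2} = -4 · 2 = -8
  i = 5 (odd): ∫ x^5 ρ_sc = 0 (vanishes)
  i = 6 (even): a_6 · C_{3} = -1 · 5 = -5

Summing the contributions: ∫_{−2}^{2} p(x) ρ_sc(x) dx = 4 + 1 + (-8) + (-5) = -8.
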